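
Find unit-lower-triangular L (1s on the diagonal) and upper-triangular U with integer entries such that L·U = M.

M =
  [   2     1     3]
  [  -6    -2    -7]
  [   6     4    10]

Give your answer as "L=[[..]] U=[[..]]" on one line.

  r1 -= -3·r0 → [0,1,2]
  r2 -= 3·r0 → [0,1,1]
  r2 -= 1·r1 → [0,0,-1]

L=[[1,0,0],[-3,1,0],[3,1,1]] U=[[2,1,3],[0,1,2],[0,0,-1]]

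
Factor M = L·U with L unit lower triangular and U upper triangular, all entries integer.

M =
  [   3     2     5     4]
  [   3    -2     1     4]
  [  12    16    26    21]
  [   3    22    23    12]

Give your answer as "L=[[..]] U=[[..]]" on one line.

  row1 -= 1·row0 → [0,-4,-4,0]
  row2 -= 4·row0 → [0,8,6,5]
  row3 -= 1·row0 → [0,20,18,8]
  row2 -= -2·row1 → [0,0,-2,5]
  row3 -= -5·row1 → [0,0,-2,8]
  row3 -= 1·row2 → [0,0,0,3]

L=[[1,0,0,0],[1,1,0,0],[4,-2,1,0],[1,-5,1,1]] U=[[3,2,5,4],[0,-4,-4,0],[0,0,-2,5],[0,0,0,3]]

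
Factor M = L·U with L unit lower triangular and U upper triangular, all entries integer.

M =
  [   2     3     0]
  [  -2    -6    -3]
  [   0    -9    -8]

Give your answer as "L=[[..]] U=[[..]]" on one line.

L=[[1,0,0],[-1,1,0],[0,3,1]] U=[[2,3,0],[0,-3,-3],[0,0,1]]

  r1 -= -1·r0 → [0,-3,-3]
  r2 -= 0·r0 → [0,-9,-8]
  r2 -= 3·r1 → [0,0,1]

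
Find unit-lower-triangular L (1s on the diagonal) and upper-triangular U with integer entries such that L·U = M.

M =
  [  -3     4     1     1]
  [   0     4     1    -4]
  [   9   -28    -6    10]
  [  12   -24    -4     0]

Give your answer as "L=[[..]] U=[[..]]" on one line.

L=[[1,0,0,0],[0,1,0,0],[-3,-4,1,0],[-4,-2,2,1]] U=[[-3,4,1,1],[0,4,1,-4],[0,0,1,-3],[0,0,0,2]]

  row1 -= 0·row0 → [0,4,1,-4]
  row2 -= -3·row0 → [0,-16,-3,13]
  row3 -= -4·row0 → [0,-8,0,4]
  row2 -= -4·row1 → [0,0,1,-3]
  row3 -= -2·row1 → [0,0,2,-4]
  row3 -= 2·row2 → [0,0,0,2]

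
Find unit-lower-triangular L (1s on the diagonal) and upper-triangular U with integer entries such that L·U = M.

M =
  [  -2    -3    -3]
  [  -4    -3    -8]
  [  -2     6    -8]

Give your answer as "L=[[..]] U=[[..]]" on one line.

  R1 -= 2·R0 → [0,3,-2]
  R2 -= 1·R0 → [0,9,-5]
  R2 -= 3·R1 → [0,0,1]

L=[[1,0,0],[2,1,0],[1,3,1]] U=[[-2,-3,-3],[0,3,-2],[0,0,1]]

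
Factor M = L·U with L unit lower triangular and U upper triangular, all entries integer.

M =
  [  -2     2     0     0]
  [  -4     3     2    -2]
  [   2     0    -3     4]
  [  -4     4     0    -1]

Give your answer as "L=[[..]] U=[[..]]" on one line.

  R1 -= 2·R0 → [0,-1,2,-2]
  R2 -= -1·R0 → [0,2,-3,4]
  R3 -= 2·R0 → [0,0,0,-1]
  R2 -= -2·R1 → [0,0,1,0]
  R3 -= 0·R1 → [0,0,0,-1]
  R3 -= 0·R2 → [0,0,0,-1]

L=[[1,0,0,0],[2,1,0,0],[-1,-2,1,0],[2,0,0,1]] U=[[-2,2,0,0],[0,-1,2,-2],[0,0,1,0],[0,0,0,-1]]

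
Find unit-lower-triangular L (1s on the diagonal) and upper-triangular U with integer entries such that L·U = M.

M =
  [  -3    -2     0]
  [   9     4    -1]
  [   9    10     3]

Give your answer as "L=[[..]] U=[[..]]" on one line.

  r1 -= -3·r0 → [0,-2,-1]
  r2 -= -3·r0 → [0,4,3]
  r2 -= -2·r1 → [0,0,1]

L=[[1,0,0],[-3,1,0],[-3,-2,1]] U=[[-3,-2,0],[0,-2,-1],[0,0,1]]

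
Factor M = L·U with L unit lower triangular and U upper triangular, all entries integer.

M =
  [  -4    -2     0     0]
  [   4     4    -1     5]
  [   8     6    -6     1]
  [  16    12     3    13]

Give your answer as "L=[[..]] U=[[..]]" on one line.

  row1 -= -1·row0 → [0,2,-1,5]
  row2 -= -2·row0 → [0,2,-6,1]
  row3 -= -4·row0 → [0,4,3,13]
  row2 -= 1·row1 → [0,0,-5,-4]
  row3 -= 2·row1 → [0,0,5,3]
  row3 -= -1·row2 → [0,0,0,-1]

L=[[1,0,0,0],[-1,1,0,0],[-2,1,1,0],[-4,2,-1,1]] U=[[-4,-2,0,0],[0,2,-1,5],[0,0,-5,-4],[0,0,0,-1]]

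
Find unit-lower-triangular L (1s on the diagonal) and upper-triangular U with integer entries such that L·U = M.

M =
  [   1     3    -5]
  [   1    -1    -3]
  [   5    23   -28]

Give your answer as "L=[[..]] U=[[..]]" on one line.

  r1 -= 1·r0 → [0,-4,2]
  r2 -= 5·r0 → [0,8,-3]
  r2 -= -2·r1 → [0,0,1]

L=[[1,0,0],[1,1,0],[5,-2,1]] U=[[1,3,-5],[0,-4,2],[0,0,1]]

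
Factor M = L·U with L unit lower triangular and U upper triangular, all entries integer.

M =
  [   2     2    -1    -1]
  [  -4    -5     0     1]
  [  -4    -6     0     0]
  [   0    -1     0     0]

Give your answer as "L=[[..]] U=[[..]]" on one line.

L=[[1,0,0,0],[-2,1,0,0],[-2,2,1,0],[0,1,1,1]] U=[[2,2,-1,-1],[0,-1,-2,-1],[0,0,2,0],[0,0,0,1]]

  R1 -= -2·R0 → [0,-1,-2,-1]
  R2 -= -2·R0 → [0,-2,-2,-2]
  R3 -= 0·R0 → [0,-1,0,0]
  R2 -= 2·R1 → [0,0,2,0]
  R3 -= 1·R1 → [0,0,2,1]
  R3 -= 1·R2 → [0,0,0,1]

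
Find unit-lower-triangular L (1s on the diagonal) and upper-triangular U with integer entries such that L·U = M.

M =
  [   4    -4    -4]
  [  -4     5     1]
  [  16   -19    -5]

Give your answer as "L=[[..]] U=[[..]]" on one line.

  row1 -= -1·row0 → [0,1,-3]
  row2 -= 4·row0 → [0,-3,11]
  row2 -= -3·row1 → [0,0,2]

L=[[1,0,0],[-1,1,0],[4,-3,1]] U=[[4,-4,-4],[0,1,-3],[0,0,2]]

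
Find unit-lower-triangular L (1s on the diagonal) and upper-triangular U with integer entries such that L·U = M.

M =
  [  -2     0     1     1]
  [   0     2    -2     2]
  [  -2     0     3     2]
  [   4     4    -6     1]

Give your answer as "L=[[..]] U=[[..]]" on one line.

L=[[1,0,0,0],[0,1,0,0],[1,0,1,0],[-2,2,0,1]] U=[[-2,0,1,1],[0,2,-2,2],[0,0,2,1],[0,0,0,-1]]

  R1 -= 0·R0 → [0,2,-2,2]
  R2 -= 1·R0 → [0,0,2,1]
  R3 -= -2·R0 → [0,4,-4,3]
  R2 -= 0·R1 → [0,0,2,1]
  R3 -= 2·R1 → [0,0,0,-1]
  R3 -= 0·R2 → [0,0,0,-1]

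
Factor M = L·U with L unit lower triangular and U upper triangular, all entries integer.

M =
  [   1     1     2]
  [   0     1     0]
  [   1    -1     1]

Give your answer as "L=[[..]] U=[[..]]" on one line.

  row1 -= 0·row0 → [0,1,0]
  row2 -= 1·row0 → [0,-2,-1]
  row2 -= -2·row1 → [0,0,-1]

L=[[1,0,0],[0,1,0],[1,-2,1]] U=[[1,1,2],[0,1,0],[0,0,-1]]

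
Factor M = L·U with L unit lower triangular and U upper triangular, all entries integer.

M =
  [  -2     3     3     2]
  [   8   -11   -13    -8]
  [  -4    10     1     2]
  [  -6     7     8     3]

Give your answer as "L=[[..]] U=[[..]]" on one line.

L=[[1,0,0,0],[-4,1,0,0],[2,4,1,0],[3,-2,3,1]] U=[[-2,3,3,2],[0,1,-1,0],[0,0,-1,-2],[0,0,0,3]]

  r1 -= -4·r0 → [0,1,-1,0]
  r2 -= 2·r0 → [0,4,-5,-2]
  r3 -= 3·r0 → [0,-2,-1,-3]
  r2 -= 4·r1 → [0,0,-1,-2]
  r3 -= -2·r1 → [0,0,-3,-3]
  r3 -= 3·r2 → [0,0,0,3]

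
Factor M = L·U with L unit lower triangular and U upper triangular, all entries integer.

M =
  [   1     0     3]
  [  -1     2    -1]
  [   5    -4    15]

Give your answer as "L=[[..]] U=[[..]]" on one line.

  R1 -= -1·R0 → [0,2,2]
  R2 -= 5·R0 → [0,-4,0]
  R2 -= -2·R1 → [0,0,4]

L=[[1,0,0],[-1,1,0],[5,-2,1]] U=[[1,0,3],[0,2,2],[0,0,4]]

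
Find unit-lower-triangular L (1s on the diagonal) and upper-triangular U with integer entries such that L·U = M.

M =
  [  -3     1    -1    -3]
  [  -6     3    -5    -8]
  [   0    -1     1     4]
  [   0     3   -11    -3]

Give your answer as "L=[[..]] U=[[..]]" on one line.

L=[[1,0,0,0],[2,1,0,0],[0,-1,1,0],[0,3,1,1]] U=[[-3,1,-1,-3],[0,1,-3,-2],[0,0,-2,2],[0,0,0,1]]

  row1 -= 2·row0 → [0,1,-3,-2]
  row2 -= 0·row0 → [0,-1,1,4]
  row3 -= 0·row0 → [0,3,-11,-3]
  row2 -= -1·row1 → [0,0,-2,2]
  row3 -= 3·row1 → [0,0,-2,3]
  row3 -= 1·row2 → [0,0,0,1]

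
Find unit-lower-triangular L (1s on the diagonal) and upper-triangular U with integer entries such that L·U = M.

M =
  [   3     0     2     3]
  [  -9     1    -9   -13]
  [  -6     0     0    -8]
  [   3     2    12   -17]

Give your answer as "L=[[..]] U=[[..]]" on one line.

  r1 -= -3·r0 → [0,1,-3,-4]
  r2 -= -2·r0 → [0,0,4,-2]
  r3 -= 1·r0 → [0,2,10,-20]
  r2 -= 0·r1 → [0,0,4,-2]
  r3 -= 2·r1 → [0,0,16,-12]
  r3 -= 4·r2 → [0,0,0,-4]

L=[[1,0,0,0],[-3,1,0,0],[-2,0,1,0],[1,2,4,1]] U=[[3,0,2,3],[0,1,-3,-4],[0,0,4,-2],[0,0,0,-4]]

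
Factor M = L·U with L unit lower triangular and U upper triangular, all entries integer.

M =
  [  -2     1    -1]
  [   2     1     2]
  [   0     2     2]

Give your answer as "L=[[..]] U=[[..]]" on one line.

L=[[1,0,0],[-1,1,0],[0,1,1]] U=[[-2,1,-1],[0,2,1],[0,0,1]]

  r1 -= -1·r0 → [0,2,1]
  r2 -= 0·r0 → [0,2,2]
  r2 -= 1·r1 → [0,0,1]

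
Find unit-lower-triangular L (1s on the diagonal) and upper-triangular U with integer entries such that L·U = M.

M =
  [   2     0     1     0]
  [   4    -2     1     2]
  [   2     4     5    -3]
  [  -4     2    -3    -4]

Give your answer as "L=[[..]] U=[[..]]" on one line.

  R1 -= 2·R0 → [0,-2,-1,2]
  R2 -= 1·R0 → [0,4,4,-3]
  R3 -= -2·R0 → [0,2,-1,-4]
  R2 -= -2·R1 → [0,0,2,1]
  R3 -= -1·R1 → [0,0,-2,-2]
  R3 -= -1·R2 → [0,0,0,-1]

L=[[1,0,0,0],[2,1,0,0],[1,-2,1,0],[-2,-1,-1,1]] U=[[2,0,1,0],[0,-2,-1,2],[0,0,2,1],[0,0,0,-1]]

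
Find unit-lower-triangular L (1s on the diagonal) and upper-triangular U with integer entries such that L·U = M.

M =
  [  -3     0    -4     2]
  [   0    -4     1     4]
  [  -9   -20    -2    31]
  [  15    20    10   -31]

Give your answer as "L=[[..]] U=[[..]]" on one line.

  r1 -= 0·r0 → [0,-4,1,4]
  r2 -= 3·r0 → [0,-20,10,25]
  r3 -= -5·r0 → [0,20,-10,-21]
  r2 -= 5·r1 → [0,0,5,5]
  r3 -= -5·r1 → [0,0,-5,-1]
  r3 -= -1·r2 → [0,0,0,4]

L=[[1,0,0,0],[0,1,0,0],[3,5,1,0],[-5,-5,-1,1]] U=[[-3,0,-4,2],[0,-4,1,4],[0,0,5,5],[0,0,0,4]]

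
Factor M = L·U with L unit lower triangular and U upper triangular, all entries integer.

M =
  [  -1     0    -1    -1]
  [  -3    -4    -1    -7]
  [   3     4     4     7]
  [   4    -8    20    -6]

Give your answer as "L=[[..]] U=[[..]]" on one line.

L=[[1,0,0,0],[3,1,0,0],[-3,-1,1,0],[-4,2,4,1]] U=[[-1,0,-1,-1],[0,-4,2,-4],[0,0,3,0],[0,0,0,-2]]

  row1 -= 3·row0 → [0,-4,2,-4]
  row2 -= -3·row0 → [0,4,1,4]
  row3 -= -4·row0 → [0,-8,16,-10]
  row2 -= -1·row1 → [0,0,3,0]
  row3 -= 2·row1 → [0,0,12,-2]
  row3 -= 4·row2 → [0,0,0,-2]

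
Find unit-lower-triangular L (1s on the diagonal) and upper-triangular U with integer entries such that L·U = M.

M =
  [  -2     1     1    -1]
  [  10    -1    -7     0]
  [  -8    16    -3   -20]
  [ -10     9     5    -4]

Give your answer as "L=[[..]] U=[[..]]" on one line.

L=[[1,0,0,0],[-5,1,0,0],[4,3,1,0],[5,1,-2,1]] U=[[-2,1,1,-1],[0,4,-2,-5],[0,0,-1,-1],[0,0,0,4]]

  R1 -= -5·R0 → [0,4,-2,-5]
  R2 -= 4·R0 → [0,12,-7,-16]
  R3 -= 5·R0 → [0,4,0,1]
  R2 -= 3·R1 → [0,0,-1,-1]
  R3 -= 1·R1 → [0,0,2,6]
  R3 -= -2·R2 → [0,0,0,4]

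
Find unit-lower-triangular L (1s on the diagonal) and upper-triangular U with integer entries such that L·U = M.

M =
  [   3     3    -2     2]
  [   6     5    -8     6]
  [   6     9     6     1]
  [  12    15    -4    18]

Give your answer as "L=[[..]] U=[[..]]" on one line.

  R1 -= 2·R0 → [0,-1,-4,2]
  R2 -= 2·R0 → [0,3,10,-3]
  R3 -= 4·R0 → [0,3,4,10]
  R2 -= -3·R1 → [0,0,-2,3]
  R3 -= -3·R1 → [0,0,-8,16]
  R3 -= 4·R2 → [0,0,0,4]

L=[[1,0,0,0],[2,1,0,0],[2,-3,1,0],[4,-3,4,1]] U=[[3,3,-2,2],[0,-1,-4,2],[0,0,-2,3],[0,0,0,4]]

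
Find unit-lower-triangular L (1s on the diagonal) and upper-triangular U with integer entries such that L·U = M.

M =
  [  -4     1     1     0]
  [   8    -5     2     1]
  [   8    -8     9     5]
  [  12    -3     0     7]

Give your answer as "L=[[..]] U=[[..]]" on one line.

  r1 -= -2·r0 → [0,-3,4,1]
  r2 -= -2·r0 → [0,-6,11,5]
  r3 -= -3·r0 → [0,0,3,7]
  r2 -= 2·r1 → [0,0,3,3]
  r3 -= 0·r1 → [0,0,3,7]
  r3 -= 1·r2 → [0,0,0,4]

L=[[1,0,0,0],[-2,1,0,0],[-2,2,1,0],[-3,0,1,1]] U=[[-4,1,1,0],[0,-3,4,1],[0,0,3,3],[0,0,0,4]]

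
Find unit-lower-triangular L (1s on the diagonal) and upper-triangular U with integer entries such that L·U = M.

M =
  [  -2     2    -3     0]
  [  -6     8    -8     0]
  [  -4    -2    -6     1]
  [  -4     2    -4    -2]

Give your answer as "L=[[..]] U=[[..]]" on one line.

  R1 -= 3·R0 → [0,2,1,0]
  R2 -= 2·R0 → [0,-6,0,1]
  R3 -= 2·R0 → [0,-2,2,-2]
  R2 -= -3·R1 → [0,0,3,1]
  R3 -= -1·R1 → [0,0,3,-2]
  R3 -= 1·R2 → [0,0,0,-3]

L=[[1,0,0,0],[3,1,0,0],[2,-3,1,0],[2,-1,1,1]] U=[[-2,2,-3,0],[0,2,1,0],[0,0,3,1],[0,0,0,-3]]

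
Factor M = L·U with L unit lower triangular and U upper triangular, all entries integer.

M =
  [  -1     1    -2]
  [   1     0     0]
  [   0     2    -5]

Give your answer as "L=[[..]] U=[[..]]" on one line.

  r1 -= -1·r0 → [0,1,-2]
  r2 -= 0·r0 → [0,2,-5]
  r2 -= 2·r1 → [0,0,-1]

L=[[1,0,0],[-1,1,0],[0,2,1]] U=[[-1,1,-2],[0,1,-2],[0,0,-1]]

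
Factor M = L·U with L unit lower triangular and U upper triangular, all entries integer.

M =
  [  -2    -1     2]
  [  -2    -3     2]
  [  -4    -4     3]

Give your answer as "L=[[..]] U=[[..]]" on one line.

  row1 -= 1·row0 → [0,-2,0]
  row2 -= 2·row0 → [0,-2,-1]
  row2 -= 1·row1 → [0,0,-1]

L=[[1,0,0],[1,1,0],[2,1,1]] U=[[-2,-1,2],[0,-2,0],[0,0,-1]]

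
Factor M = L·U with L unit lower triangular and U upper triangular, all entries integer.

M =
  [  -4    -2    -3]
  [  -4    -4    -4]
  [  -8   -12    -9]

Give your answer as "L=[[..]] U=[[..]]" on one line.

  R1 -= 1·R0 → [0,-2,-1]
  R2 -= 2·R0 → [0,-8,-3]
  R2 -= 4·R1 → [0,0,1]

L=[[1,0,0],[1,1,0],[2,4,1]] U=[[-4,-2,-3],[0,-2,-1],[0,0,1]]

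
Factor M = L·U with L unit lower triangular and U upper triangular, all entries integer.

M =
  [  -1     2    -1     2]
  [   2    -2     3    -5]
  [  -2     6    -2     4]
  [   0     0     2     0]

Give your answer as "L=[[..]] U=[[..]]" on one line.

  row1 -= -2·row0 → [0,2,1,-1]
  row2 -= 2·row0 → [0,2,0,0]
  row3 -= 0·row0 → [0,0,2,0]
  row2 -= 1·row1 → [0,0,-1,1]
  row3 -= 0·row1 → [0,0,2,0]
  row3 -= -2·row2 → [0,0,0,2]

L=[[1,0,0,0],[-2,1,0,0],[2,1,1,0],[0,0,-2,1]] U=[[-1,2,-1,2],[0,2,1,-1],[0,0,-1,1],[0,0,0,2]]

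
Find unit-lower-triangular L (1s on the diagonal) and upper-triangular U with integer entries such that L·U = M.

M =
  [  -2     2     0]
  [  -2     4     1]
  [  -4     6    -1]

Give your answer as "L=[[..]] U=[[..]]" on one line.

  r1 -= 1·r0 → [0,2,1]
  r2 -= 2·r0 → [0,2,-1]
  r2 -= 1·r1 → [0,0,-2]

L=[[1,0,0],[1,1,0],[2,1,1]] U=[[-2,2,0],[0,2,1],[0,0,-2]]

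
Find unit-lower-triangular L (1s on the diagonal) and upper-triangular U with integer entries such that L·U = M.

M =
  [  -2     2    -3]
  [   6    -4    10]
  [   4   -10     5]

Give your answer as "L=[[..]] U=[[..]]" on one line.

  r1 -= -3·r0 → [0,2,1]
  r2 -= -2·r0 → [0,-6,-1]
  r2 -= -3·r1 → [0,0,2]

L=[[1,0,0],[-3,1,0],[-2,-3,1]] U=[[-2,2,-3],[0,2,1],[0,0,2]]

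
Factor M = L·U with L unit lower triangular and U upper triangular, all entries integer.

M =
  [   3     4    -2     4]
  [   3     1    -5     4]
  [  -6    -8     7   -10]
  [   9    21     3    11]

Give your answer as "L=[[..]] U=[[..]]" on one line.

  r1 -= 1·r0 → [0,-3,-3,0]
  r2 -= -2·r0 → [0,0,3,-2]
  r3 -= 3·r0 → [0,9,9,-1]
  r2 -= 0·r1 → [0,0,3,-2]
  r3 -= -3·r1 → [0,0,0,-1]
  r3 -= 0·r2 → [0,0,0,-1]

L=[[1,0,0,0],[1,1,0,0],[-2,0,1,0],[3,-3,0,1]] U=[[3,4,-2,4],[0,-3,-3,0],[0,0,3,-2],[0,0,0,-1]]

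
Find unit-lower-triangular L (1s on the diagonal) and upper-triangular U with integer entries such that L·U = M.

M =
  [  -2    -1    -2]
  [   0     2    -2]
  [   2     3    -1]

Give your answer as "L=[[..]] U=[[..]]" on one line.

  R1 -= 0·R0 → [0,2,-2]
  R2 -= -1·R0 → [0,2,-3]
  R2 -= 1·R1 → [0,0,-1]

L=[[1,0,0],[0,1,0],[-1,1,1]] U=[[-2,-1,-2],[0,2,-2],[0,0,-1]]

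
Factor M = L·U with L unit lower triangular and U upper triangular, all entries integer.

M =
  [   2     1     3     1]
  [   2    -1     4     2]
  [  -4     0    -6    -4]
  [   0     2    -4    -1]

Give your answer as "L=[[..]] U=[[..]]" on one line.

  r1 -= 1·r0 → [0,-2,1,1]
  r2 -= -2·r0 → [0,2,0,-2]
  r3 -= 0·r0 → [0,2,-4,-1]
  r2 -= -1·r1 → [0,0,1,-1]
  r3 -= -1·r1 → [0,0,-3,0]
  r3 -= -3·r2 → [0,0,0,-3]

L=[[1,0,0,0],[1,1,0,0],[-2,-1,1,0],[0,-1,-3,1]] U=[[2,1,3,1],[0,-2,1,1],[0,0,1,-1],[0,0,0,-3]]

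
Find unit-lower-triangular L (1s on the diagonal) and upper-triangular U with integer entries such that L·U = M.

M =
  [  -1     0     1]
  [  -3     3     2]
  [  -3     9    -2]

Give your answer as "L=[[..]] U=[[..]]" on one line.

  r1 -= 3·r0 → [0,3,-1]
  r2 -= 3·r0 → [0,9,-5]
  r2 -= 3·r1 → [0,0,-2]

L=[[1,0,0],[3,1,0],[3,3,1]] U=[[-1,0,1],[0,3,-1],[0,0,-2]]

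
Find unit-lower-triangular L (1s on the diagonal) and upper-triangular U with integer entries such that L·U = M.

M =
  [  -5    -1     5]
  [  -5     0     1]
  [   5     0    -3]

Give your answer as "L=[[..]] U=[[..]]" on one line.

  R1 -= 1·R0 → [0,1,-4]
  R2 -= -1·R0 → [0,-1,2]
  R2 -= -1·R1 → [0,0,-2]

L=[[1,0,0],[1,1,0],[-1,-1,1]] U=[[-5,-1,5],[0,1,-4],[0,0,-2]]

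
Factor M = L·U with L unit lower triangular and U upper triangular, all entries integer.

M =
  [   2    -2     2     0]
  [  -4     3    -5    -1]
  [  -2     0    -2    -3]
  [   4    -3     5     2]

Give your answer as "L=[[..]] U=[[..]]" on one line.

  row1 -= -2·row0 → [0,-1,-1,-1]
  row2 -= -1·row0 → [0,-2,0,-3]
  row3 -= 2·row0 → [0,1,1,2]
  row2 -= 2·row1 → [0,0,2,-1]
  row3 -= -1·row1 → [0,0,0,1]
  row3 -= 0·row2 → [0,0,0,1]

L=[[1,0,0,0],[-2,1,0,0],[-1,2,1,0],[2,-1,0,1]] U=[[2,-2,2,0],[0,-1,-1,-1],[0,0,2,-1],[0,0,0,1]]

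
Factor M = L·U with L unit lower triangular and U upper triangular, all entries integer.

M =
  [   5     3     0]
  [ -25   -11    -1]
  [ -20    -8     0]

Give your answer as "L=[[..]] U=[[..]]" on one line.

L=[[1,0,0],[-5,1,0],[-4,1,1]] U=[[5,3,0],[0,4,-1],[0,0,1]]

  r1 -= -5·r0 → [0,4,-1]
  r2 -= -4·r0 → [0,4,0]
  r2 -= 1·r1 → [0,0,1]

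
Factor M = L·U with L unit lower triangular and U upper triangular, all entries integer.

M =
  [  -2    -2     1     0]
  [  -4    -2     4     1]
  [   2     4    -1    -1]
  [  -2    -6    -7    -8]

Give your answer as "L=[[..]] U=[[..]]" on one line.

L=[[1,0,0,0],[2,1,0,0],[-1,1,1,0],[1,-2,2,1]] U=[[-2,-2,1,0],[0,2,2,1],[0,0,-2,-2],[0,0,0,-2]]

  r1 -= 2·r0 → [0,2,2,1]
  r2 -= -1·r0 → [0,2,0,-1]
  r3 -= 1·r0 → [0,-4,-8,-8]
  r2 -= 1·r1 → [0,0,-2,-2]
  r3 -= -2·r1 → [0,0,-4,-6]
  r3 -= 2·r2 → [0,0,0,-2]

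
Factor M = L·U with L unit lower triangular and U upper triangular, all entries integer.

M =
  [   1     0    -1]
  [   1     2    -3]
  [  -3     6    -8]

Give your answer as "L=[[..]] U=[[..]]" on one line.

  row1 -= 1·row0 → [0,2,-2]
  row2 -= -3·row0 → [0,6,-11]
  row2 -= 3·row1 → [0,0,-5]

L=[[1,0,0],[1,1,0],[-3,3,1]] U=[[1,0,-1],[0,2,-2],[0,0,-5]]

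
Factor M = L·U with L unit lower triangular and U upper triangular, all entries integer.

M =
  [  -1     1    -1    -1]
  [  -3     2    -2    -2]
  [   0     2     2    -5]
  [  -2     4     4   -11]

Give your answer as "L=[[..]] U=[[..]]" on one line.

L=[[1,0,0,0],[3,1,0,0],[0,-2,1,0],[2,-2,2,1]] U=[[-1,1,-1,-1],[0,-1,1,1],[0,0,4,-3],[0,0,0,-1]]

  row1 -= 3·row0 → [0,-1,1,1]
  row2 -= 0·row0 → [0,2,2,-5]
  row3 -= 2·row0 → [0,2,6,-9]
  row2 -= -2·row1 → [0,0,4,-3]
  row3 -= -2·row1 → [0,0,8,-7]
  row3 -= 2·row2 → [0,0,0,-1]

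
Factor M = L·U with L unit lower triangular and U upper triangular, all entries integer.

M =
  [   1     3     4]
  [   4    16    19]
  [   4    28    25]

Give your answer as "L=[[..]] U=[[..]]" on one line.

L=[[1,0,0],[4,1,0],[4,4,1]] U=[[1,3,4],[0,4,3],[0,0,-3]]

  row1 -= 4·row0 → [0,4,3]
  row2 -= 4·row0 → [0,16,9]
  row2 -= 4·row1 → [0,0,-3]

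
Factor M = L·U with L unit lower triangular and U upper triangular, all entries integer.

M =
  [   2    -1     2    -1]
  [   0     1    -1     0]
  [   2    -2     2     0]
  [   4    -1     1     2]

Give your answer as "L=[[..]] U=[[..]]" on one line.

L=[[1,0,0,0],[0,1,0,0],[1,-1,1,0],[2,1,2,1]] U=[[2,-1,2,-1],[0,1,-1,0],[0,0,-1,1],[0,0,0,2]]

  R1 -= 0·R0 → [0,1,-1,0]
  R2 -= 1·R0 → [0,-1,0,1]
  R3 -= 2·R0 → [0,1,-3,4]
  R2 -= -1·R1 → [0,0,-1,1]
  R3 -= 1·R1 → [0,0,-2,4]
  R3 -= 2·R2 → [0,0,0,2]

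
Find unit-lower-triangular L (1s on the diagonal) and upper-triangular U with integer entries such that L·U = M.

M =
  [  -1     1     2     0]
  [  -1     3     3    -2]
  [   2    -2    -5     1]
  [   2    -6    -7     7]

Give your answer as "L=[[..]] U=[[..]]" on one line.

L=[[1,0,0,0],[1,1,0,0],[-2,0,1,0],[-2,-2,1,1]] U=[[-1,1,2,0],[0,2,1,-2],[0,0,-1,1],[0,0,0,2]]

  row1 -= 1·row0 → [0,2,1,-2]
  row2 -= -2·row0 → [0,0,-1,1]
  row3 -= -2·row0 → [0,-4,-3,7]
  row2 -= 0·row1 → [0,0,-1,1]
  row3 -= -2·row1 → [0,0,-1,3]
  row3 -= 1·row2 → [0,0,0,2]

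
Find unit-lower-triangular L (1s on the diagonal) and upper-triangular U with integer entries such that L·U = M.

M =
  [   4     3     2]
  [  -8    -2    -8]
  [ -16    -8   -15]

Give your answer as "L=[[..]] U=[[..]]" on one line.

  row1 -= -2·row0 → [0,4,-4]
  row2 -= -4·row0 → [0,4,-7]
  row2 -= 1·row1 → [0,0,-3]

L=[[1,0,0],[-2,1,0],[-4,1,1]] U=[[4,3,2],[0,4,-4],[0,0,-3]]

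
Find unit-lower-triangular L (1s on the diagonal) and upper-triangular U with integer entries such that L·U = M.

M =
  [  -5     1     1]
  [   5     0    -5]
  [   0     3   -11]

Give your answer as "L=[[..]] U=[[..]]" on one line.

L=[[1,0,0],[-1,1,0],[0,3,1]] U=[[-5,1,1],[0,1,-4],[0,0,1]]

  R1 -= -1·R0 → [0,1,-4]
  R2 -= 0·R0 → [0,3,-11]
  R2 -= 3·R1 → [0,0,1]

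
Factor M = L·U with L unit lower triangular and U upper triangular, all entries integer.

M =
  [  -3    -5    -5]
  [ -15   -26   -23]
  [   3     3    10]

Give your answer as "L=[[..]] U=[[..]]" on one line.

L=[[1,0,0],[5,1,0],[-1,2,1]] U=[[-3,-5,-5],[0,-1,2],[0,0,1]]

  row1 -= 5·row0 → [0,-1,2]
  row2 -= -1·row0 → [0,-2,5]
  row2 -= 2·row1 → [0,0,1]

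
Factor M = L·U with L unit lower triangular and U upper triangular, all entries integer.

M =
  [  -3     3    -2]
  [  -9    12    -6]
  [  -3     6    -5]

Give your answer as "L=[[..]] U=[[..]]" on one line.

L=[[1,0,0],[3,1,0],[1,1,1]] U=[[-3,3,-2],[0,3,0],[0,0,-3]]

  R1 -= 3·R0 → [0,3,0]
  R2 -= 1·R0 → [0,3,-3]
  R2 -= 1·R1 → [0,0,-3]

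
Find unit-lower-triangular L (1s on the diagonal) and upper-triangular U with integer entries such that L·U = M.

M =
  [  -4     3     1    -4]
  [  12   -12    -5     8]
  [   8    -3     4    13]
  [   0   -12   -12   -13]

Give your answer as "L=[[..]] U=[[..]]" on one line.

  R1 -= -3·R0 → [0,-3,-2,-4]
  R2 -= -2·R0 → [0,3,6,5]
  R3 -= 0·R0 → [0,-12,-12,-13]
  R2 -= -1·R1 → [0,0,4,1]
  R3 -= 4·R1 → [0,0,-4,3]
  R3 -= -1·R2 → [0,0,0,4]

L=[[1,0,0,0],[-3,1,0,0],[-2,-1,1,0],[0,4,-1,1]] U=[[-4,3,1,-4],[0,-3,-2,-4],[0,0,4,1],[0,0,0,4]]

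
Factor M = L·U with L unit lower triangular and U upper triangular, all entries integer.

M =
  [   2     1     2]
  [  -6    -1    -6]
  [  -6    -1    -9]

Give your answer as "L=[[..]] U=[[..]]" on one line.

L=[[1,0,0],[-3,1,0],[-3,1,1]] U=[[2,1,2],[0,2,0],[0,0,-3]]

  row1 -= -3·row0 → [0,2,0]
  row2 -= -3·row0 → [0,2,-3]
  row2 -= 1·row1 → [0,0,-3]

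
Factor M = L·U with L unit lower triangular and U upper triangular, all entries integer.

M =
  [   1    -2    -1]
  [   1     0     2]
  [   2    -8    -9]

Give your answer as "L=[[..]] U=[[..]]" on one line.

L=[[1,0,0],[1,1,0],[2,-2,1]] U=[[1,-2,-1],[0,2,3],[0,0,-1]]

  row1 -= 1·row0 → [0,2,3]
  row2 -= 2·row0 → [0,-4,-7]
  row2 -= -2·row1 → [0,0,-1]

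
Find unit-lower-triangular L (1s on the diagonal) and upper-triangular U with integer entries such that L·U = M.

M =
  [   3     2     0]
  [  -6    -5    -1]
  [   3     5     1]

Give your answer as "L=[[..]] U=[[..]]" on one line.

  r1 -= -2·r0 → [0,-1,-1]
  r2 -= 1·r0 → [0,3,1]
  r2 -= -3·r1 → [0,0,-2]

L=[[1,0,0],[-2,1,0],[1,-3,1]] U=[[3,2,0],[0,-1,-1],[0,0,-2]]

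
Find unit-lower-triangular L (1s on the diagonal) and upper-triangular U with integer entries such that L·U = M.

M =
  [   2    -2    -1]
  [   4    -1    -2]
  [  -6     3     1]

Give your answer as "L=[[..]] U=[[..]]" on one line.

L=[[1,0,0],[2,1,0],[-3,-1,1]] U=[[2,-2,-1],[0,3,0],[0,0,-2]]

  R1 -= 2·R0 → [0,3,0]
  R2 -= -3·R0 → [0,-3,-2]
  R2 -= -1·R1 → [0,0,-2]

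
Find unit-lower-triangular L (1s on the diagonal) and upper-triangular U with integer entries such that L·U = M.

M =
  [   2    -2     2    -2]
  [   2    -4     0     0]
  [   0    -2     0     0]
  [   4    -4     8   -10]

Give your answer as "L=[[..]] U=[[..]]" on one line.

L=[[1,0,0,0],[1,1,0,0],[0,1,1,0],[2,0,2,1]] U=[[2,-2,2,-2],[0,-2,-2,2],[0,0,2,-2],[0,0,0,-2]]

  r1 -= 1·r0 → [0,-2,-2,2]
  r2 -= 0·r0 → [0,-2,0,0]
  r3 -= 2·r0 → [0,0,4,-6]
  r2 -= 1·r1 → [0,0,2,-2]
  r3 -= 0·r1 → [0,0,4,-6]
  r3 -= 2·r2 → [0,0,0,-2]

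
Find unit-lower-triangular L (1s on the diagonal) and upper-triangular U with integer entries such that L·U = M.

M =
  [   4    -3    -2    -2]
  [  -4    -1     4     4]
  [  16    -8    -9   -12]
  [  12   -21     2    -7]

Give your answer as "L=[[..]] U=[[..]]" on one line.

L=[[1,0,0,0],[-1,1,0,0],[4,-1,1,0],[3,3,2,1]] U=[[4,-3,-2,-2],[0,-4,2,2],[0,0,1,-2],[0,0,0,-3]]

  row1 -= -1·row0 → [0,-4,2,2]
  row2 -= 4·row0 → [0,4,-1,-4]
  row3 -= 3·row0 → [0,-12,8,-1]
  row2 -= -1·row1 → [0,0,1,-2]
  row3 -= 3·row1 → [0,0,2,-7]
  row3 -= 2·row2 → [0,0,0,-3]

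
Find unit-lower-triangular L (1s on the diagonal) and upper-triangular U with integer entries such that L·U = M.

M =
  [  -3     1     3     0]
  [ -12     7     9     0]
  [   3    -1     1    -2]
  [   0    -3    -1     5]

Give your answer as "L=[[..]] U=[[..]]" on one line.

  row1 -= 4·row0 → [0,3,-3,0]
  row2 -= -1·row0 → [0,0,4,-2]
  row3 -= 0·row0 → [0,-3,-1,5]
  row2 -= 0·row1 → [0,0,4,-2]
  row3 -= -1·row1 → [0,0,-4,5]
  row3 -= -1·row2 → [0,0,0,3]

L=[[1,0,0,0],[4,1,0,0],[-1,0,1,0],[0,-1,-1,1]] U=[[-3,1,3,0],[0,3,-3,0],[0,0,4,-2],[0,0,0,3]]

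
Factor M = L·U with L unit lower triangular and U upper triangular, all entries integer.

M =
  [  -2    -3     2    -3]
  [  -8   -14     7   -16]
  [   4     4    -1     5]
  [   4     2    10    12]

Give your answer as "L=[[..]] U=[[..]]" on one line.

  row1 -= 4·row0 → [0,-2,-1,-4]
  row2 -= -2·row0 → [0,-2,3,-1]
  row3 -= -2·row0 → [0,-4,14,6]
  row2 -= 1·row1 → [0,0,4,3]
  row3 -= 2·row1 → [0,0,16,14]
  row3 -= 4·row2 → [0,0,0,2]

L=[[1,0,0,0],[4,1,0,0],[-2,1,1,0],[-2,2,4,1]] U=[[-2,-3,2,-3],[0,-2,-1,-4],[0,0,4,3],[0,0,0,2]]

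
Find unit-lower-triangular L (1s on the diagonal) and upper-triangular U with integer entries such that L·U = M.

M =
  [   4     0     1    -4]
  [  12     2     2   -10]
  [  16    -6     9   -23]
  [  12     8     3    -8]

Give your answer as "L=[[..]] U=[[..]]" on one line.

  r1 -= 3·r0 → [0,2,-1,2]
  r2 -= 4·r0 → [0,-6,5,-7]
  r3 -= 3·r0 → [0,8,0,4]
  r2 -= -3·r1 → [0,0,2,-1]
  r3 -= 4·r1 → [0,0,4,-4]
  r3 -= 2·r2 → [0,0,0,-2]

L=[[1,0,0,0],[3,1,0,0],[4,-3,1,0],[3,4,2,1]] U=[[4,0,1,-4],[0,2,-1,2],[0,0,2,-1],[0,0,0,-2]]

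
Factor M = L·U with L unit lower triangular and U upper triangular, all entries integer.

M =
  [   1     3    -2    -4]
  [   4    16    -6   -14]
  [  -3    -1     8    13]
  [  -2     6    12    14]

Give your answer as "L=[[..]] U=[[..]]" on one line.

  r1 -= 4·r0 → [0,4,2,2]
  r2 -= -3·r0 → [0,8,2,1]
  r3 -= -2·r0 → [0,12,8,6]
  r2 -= 2·r1 → [0,0,-2,-3]
  r3 -= 3·r1 → [0,0,2,0]
  r3 -= -1·r2 → [0,0,0,-3]

L=[[1,0,0,0],[4,1,0,0],[-3,2,1,0],[-2,3,-1,1]] U=[[1,3,-2,-4],[0,4,2,2],[0,0,-2,-3],[0,0,0,-3]]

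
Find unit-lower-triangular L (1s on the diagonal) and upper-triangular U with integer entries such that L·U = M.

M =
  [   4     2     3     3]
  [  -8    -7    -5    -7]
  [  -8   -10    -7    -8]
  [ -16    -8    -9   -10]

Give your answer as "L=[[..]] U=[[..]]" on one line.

L=[[1,0,0,0],[-2,1,0,0],[-2,2,1,0],[-4,0,-1,1]] U=[[4,2,3,3],[0,-3,1,-1],[0,0,-3,0],[0,0,0,2]]

  row1 -= -2·row0 → [0,-3,1,-1]
  row2 -= -2·row0 → [0,-6,-1,-2]
  row3 -= -4·row0 → [0,0,3,2]
  row2 -= 2·row1 → [0,0,-3,0]
  row3 -= 0·row1 → [0,0,3,2]
  row3 -= -1·row2 → [0,0,0,2]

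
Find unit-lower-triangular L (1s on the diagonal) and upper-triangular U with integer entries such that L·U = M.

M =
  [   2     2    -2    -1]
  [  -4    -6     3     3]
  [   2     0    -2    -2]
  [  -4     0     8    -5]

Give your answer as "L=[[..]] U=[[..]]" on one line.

  row1 -= -2·row0 → [0,-2,-1,1]
  row2 -= 1·row0 → [0,-2,0,-1]
  row3 -= -2·row0 → [0,4,4,-7]
  row2 -= 1·row1 → [0,0,1,-2]
  row3 -= -2·row1 → [0,0,2,-5]
  row3 -= 2·row2 → [0,0,0,-1]

L=[[1,0,0,0],[-2,1,0,0],[1,1,1,0],[-2,-2,2,1]] U=[[2,2,-2,-1],[0,-2,-1,1],[0,0,1,-2],[0,0,0,-1]]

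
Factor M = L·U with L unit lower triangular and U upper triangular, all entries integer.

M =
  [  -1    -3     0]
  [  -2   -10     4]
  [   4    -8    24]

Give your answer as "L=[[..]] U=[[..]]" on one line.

L=[[1,0,0],[2,1,0],[-4,5,1]] U=[[-1,-3,0],[0,-4,4],[0,0,4]]

  row1 -= 2·row0 → [0,-4,4]
  row2 -= -4·row0 → [0,-20,24]
  row2 -= 5·row1 → [0,0,4]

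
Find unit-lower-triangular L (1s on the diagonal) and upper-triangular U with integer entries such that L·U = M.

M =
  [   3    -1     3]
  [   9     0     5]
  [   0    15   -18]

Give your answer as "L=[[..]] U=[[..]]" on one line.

  row1 -= 3·row0 → [0,3,-4]
  row2 -= 0·row0 → [0,15,-18]
  row2 -= 5·row1 → [0,0,2]

L=[[1,0,0],[3,1,0],[0,5,1]] U=[[3,-1,3],[0,3,-4],[0,0,2]]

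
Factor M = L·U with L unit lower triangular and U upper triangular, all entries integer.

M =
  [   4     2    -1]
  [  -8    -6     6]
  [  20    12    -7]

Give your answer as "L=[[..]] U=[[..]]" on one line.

  R1 -= -2·R0 → [0,-2,4]
  R2 -= 5·R0 → [0,2,-2]
  R2 -= -1·R1 → [0,0,2]

L=[[1,0,0],[-2,1,0],[5,-1,1]] U=[[4,2,-1],[0,-2,4],[0,0,2]]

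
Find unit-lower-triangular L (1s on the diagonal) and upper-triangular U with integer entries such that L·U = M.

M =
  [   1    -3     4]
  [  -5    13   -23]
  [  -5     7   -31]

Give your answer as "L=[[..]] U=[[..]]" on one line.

  R1 -= -5·R0 → [0,-2,-3]
  R2 -= -5·R0 → [0,-8,-11]
  R2 -= 4·R1 → [0,0,1]

L=[[1,0,0],[-5,1,0],[-5,4,1]] U=[[1,-3,4],[0,-2,-3],[0,0,1]]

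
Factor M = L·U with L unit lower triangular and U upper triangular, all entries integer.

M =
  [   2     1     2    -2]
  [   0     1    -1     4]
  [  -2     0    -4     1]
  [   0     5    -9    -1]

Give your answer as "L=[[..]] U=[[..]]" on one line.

L=[[1,0,0,0],[0,1,0,0],[-1,1,1,0],[0,5,4,1]] U=[[2,1,2,-2],[0,1,-1,4],[0,0,-1,-5],[0,0,0,-1]]

  R1 -= 0·R0 → [0,1,-1,4]
  R2 -= -1·R0 → [0,1,-2,-1]
  R3 -= 0·R0 → [0,5,-9,-1]
  R2 -= 1·R1 → [0,0,-1,-5]
  R3 -= 5·R1 → [0,0,-4,-21]
  R3 -= 4·R2 → [0,0,0,-1]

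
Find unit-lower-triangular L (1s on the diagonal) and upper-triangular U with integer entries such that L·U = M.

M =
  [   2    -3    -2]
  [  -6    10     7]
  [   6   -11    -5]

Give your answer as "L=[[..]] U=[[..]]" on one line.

L=[[1,0,0],[-3,1,0],[3,-2,1]] U=[[2,-3,-2],[0,1,1],[0,0,3]]

  row1 -= -3·row0 → [0,1,1]
  row2 -= 3·row0 → [0,-2,1]
  row2 -= -2·row1 → [0,0,3]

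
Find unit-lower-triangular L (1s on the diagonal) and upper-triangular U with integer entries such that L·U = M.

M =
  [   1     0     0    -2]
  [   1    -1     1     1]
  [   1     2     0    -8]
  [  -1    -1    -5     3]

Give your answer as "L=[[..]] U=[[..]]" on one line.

  row1 -= 1·row0 → [0,-1,1,3]
  row2 -= 1·row0 → [0,2,0,-6]
  row3 -= -1·row0 → [0,-1,-5,1]
  row2 -= -2·row1 → [0,0,2,0]
  row3 -= 1·row1 → [0,0,-6,-2]
  row3 -= -3·row2 → [0,0,0,-2]

L=[[1,0,0,0],[1,1,0,0],[1,-2,1,0],[-1,1,-3,1]] U=[[1,0,0,-2],[0,-1,1,3],[0,0,2,0],[0,0,0,-2]]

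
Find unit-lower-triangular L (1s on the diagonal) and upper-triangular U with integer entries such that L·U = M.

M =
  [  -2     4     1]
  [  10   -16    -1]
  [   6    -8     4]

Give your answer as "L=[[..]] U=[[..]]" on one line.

  row1 -= -5·row0 → [0,4,4]
  row2 -= -3·row0 → [0,4,7]
  row2 -= 1·row1 → [0,0,3]

L=[[1,0,0],[-5,1,0],[-3,1,1]] U=[[-2,4,1],[0,4,4],[0,0,3]]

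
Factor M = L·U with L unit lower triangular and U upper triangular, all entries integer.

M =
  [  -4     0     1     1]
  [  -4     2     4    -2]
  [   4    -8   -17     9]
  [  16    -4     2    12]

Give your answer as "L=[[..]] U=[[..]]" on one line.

  R1 -= 1·R0 → [0,2,3,-3]
  R2 -= -1·R0 → [0,-8,-16,10]
  R3 -= -4·R0 → [0,-4,6,16]
  R2 -= -4·R1 → [0,0,-4,-2]
  R3 -= -2·R1 → [0,0,12,10]
  R3 -= -3·R2 → [0,0,0,4]

L=[[1,0,0,0],[1,1,0,0],[-1,-4,1,0],[-4,-2,-3,1]] U=[[-4,0,1,1],[0,2,3,-3],[0,0,-4,-2],[0,0,0,4]]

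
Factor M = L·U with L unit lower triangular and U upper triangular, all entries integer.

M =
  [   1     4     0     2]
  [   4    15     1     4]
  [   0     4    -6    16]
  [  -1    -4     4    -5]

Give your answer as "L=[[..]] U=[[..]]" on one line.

  row1 -= 4·row0 → [0,-1,1,-4]
  row2 -= 0·row0 → [0,4,-6,16]
  row3 -= -1·row0 → [0,0,4,-3]
  row2 -= -4·row1 → [0,0,-2,0]
  row3 -= 0·row1 → [0,0,4,-3]
  row3 -= -2·row2 → [0,0,0,-3]

L=[[1,0,0,0],[4,1,0,0],[0,-4,1,0],[-1,0,-2,1]] U=[[1,4,0,2],[0,-1,1,-4],[0,0,-2,0],[0,0,0,-3]]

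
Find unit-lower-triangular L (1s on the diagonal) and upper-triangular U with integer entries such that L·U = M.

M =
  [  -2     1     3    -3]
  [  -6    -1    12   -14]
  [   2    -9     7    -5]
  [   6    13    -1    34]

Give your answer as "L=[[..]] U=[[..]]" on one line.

L=[[1,0,0,0],[3,1,0,0],[-1,2,1,0],[-3,-4,5,1]] U=[[-2,1,3,-3],[0,-4,3,-5],[0,0,4,2],[0,0,0,-5]]

  row1 -= 3·row0 → [0,-4,3,-5]
  row2 -= -1·row0 → [0,-8,10,-8]
  row3 -= -3·row0 → [0,16,8,25]
  row2 -= 2·row1 → [0,0,4,2]
  row3 -= -4·row1 → [0,0,20,5]
  row3 -= 5·row2 → [0,0,0,-5]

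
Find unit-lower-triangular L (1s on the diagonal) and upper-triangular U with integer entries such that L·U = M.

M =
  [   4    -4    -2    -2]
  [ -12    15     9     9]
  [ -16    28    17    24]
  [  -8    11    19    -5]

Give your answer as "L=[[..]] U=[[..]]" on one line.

L=[[1,0,0,0],[-3,1,0,0],[-4,4,1,0],[-2,1,-4,1]] U=[[4,-4,-2,-2],[0,3,3,3],[0,0,-3,4],[0,0,0,4]]

  row1 -= -3·row0 → [0,3,3,3]
  row2 -= -4·row0 → [0,12,9,16]
  row3 -= -2·row0 → [0,3,15,-9]
  row2 -= 4·row1 → [0,0,-3,4]
  row3 -= 1·row1 → [0,0,12,-12]
  row3 -= -4·row2 → [0,0,0,4]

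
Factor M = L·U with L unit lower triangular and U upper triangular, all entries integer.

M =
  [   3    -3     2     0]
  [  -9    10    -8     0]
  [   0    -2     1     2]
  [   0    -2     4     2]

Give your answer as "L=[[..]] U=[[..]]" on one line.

  R1 -= -3·R0 → [0,1,-2,0]
  R2 -= 0·R0 → [0,-2,1,2]
  R3 -= 0·R0 → [0,-2,4,2]
  R2 -= -2·R1 → [0,0,-3,2]
  R3 -= -2·R1 → [0,0,0,2]
  R3 -= 0·R2 → [0,0,0,2]

L=[[1,0,0,0],[-3,1,0,0],[0,-2,1,0],[0,-2,0,1]] U=[[3,-3,2,0],[0,1,-2,0],[0,0,-3,2],[0,0,0,2]]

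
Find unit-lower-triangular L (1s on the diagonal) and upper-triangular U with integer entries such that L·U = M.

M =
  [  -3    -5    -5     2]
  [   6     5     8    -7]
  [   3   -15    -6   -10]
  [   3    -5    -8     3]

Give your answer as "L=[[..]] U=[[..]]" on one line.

  R1 -= -2·R0 → [0,-5,-2,-3]
  R2 -= -1·R0 → [0,-20,-11,-8]
  R3 -= -1·R0 → [0,-10,-13,5]
  R2 -= 4·R1 → [0,0,-3,4]
  R3 -= 2·R1 → [0,0,-9,11]
  R3 -= 3·R2 → [0,0,0,-1]

L=[[1,0,0,0],[-2,1,0,0],[-1,4,1,0],[-1,2,3,1]] U=[[-3,-5,-5,2],[0,-5,-2,-3],[0,0,-3,4],[0,0,0,-1]]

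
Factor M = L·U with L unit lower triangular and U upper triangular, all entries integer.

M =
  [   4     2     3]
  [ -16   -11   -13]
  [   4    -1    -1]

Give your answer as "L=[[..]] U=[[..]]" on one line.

  R1 -= -4·R0 → [0,-3,-1]
  R2 -= 1·R0 → [0,-3,-4]
  R2 -= 1·R1 → [0,0,-3]

L=[[1,0,0],[-4,1,0],[1,1,1]] U=[[4,2,3],[0,-3,-1],[0,0,-3]]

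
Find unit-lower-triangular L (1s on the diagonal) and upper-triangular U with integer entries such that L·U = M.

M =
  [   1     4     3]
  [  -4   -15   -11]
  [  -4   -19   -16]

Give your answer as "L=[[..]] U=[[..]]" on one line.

  row1 -= -4·row0 → [0,1,1]
  row2 -= -4·row0 → [0,-3,-4]
  row2 -= -3·row1 → [0,0,-1]

L=[[1,0,0],[-4,1,0],[-4,-3,1]] U=[[1,4,3],[0,1,1],[0,0,-1]]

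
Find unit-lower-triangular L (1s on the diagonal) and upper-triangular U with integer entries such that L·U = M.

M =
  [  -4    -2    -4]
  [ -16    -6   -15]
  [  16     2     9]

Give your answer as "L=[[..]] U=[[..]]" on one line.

L=[[1,0,0],[4,1,0],[-4,-3,1]] U=[[-4,-2,-4],[0,2,1],[0,0,-4]]

  row1 -= 4·row0 → [0,2,1]
  row2 -= -4·row0 → [0,-6,-7]
  row2 -= -3·row1 → [0,0,-4]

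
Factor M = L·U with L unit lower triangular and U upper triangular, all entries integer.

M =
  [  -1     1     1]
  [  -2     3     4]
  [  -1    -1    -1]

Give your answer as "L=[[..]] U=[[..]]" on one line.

  row1 -= 2·row0 → [0,1,2]
  row2 -= 1·row0 → [0,-2,-2]
  row2 -= -2·row1 → [0,0,2]

L=[[1,0,0],[2,1,0],[1,-2,1]] U=[[-1,1,1],[0,1,2],[0,0,2]]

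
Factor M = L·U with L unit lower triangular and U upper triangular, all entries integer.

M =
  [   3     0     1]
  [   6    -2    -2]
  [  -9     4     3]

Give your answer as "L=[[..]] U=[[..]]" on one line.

  r1 -= 2·r0 → [0,-2,-4]
  r2 -= -3·r0 → [0,4,6]
  r2 -= -2·r1 → [0,0,-2]

L=[[1,0,0],[2,1,0],[-3,-2,1]] U=[[3,0,1],[0,-2,-4],[0,0,-2]]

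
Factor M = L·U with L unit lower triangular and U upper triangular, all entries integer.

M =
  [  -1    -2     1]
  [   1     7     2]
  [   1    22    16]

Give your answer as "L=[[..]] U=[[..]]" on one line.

  r1 -= -1·r0 → [0,5,3]
  r2 -= -1·r0 → [0,20,17]
  r2 -= 4·r1 → [0,0,5]

L=[[1,0,0],[-1,1,0],[-1,4,1]] U=[[-1,-2,1],[0,5,3],[0,0,5]]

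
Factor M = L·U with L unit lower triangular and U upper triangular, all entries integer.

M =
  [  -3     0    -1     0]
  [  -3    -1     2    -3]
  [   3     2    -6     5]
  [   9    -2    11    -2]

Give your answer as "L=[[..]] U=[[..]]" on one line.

L=[[1,0,0,0],[1,1,0,0],[-1,-2,1,0],[-3,2,-2,1]] U=[[-3,0,-1,0],[0,-1,3,-3],[0,0,-1,-1],[0,0,0,2]]

  row1 -= 1·row0 → [0,-1,3,-3]
  row2 -= -1·row0 → [0,2,-7,5]
  row3 -= -3·row0 → [0,-2,8,-2]
  row2 -= -2·row1 → [0,0,-1,-1]
  row3 -= 2·row1 → [0,0,2,4]
  row3 -= -2·row2 → [0,0,0,2]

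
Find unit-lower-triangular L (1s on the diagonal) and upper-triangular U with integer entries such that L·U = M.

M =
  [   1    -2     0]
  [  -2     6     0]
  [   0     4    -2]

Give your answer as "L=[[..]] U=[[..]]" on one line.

L=[[1,0,0],[-2,1,0],[0,2,1]] U=[[1,-2,0],[0,2,0],[0,0,-2]]

  r1 -= -2·r0 → [0,2,0]
  r2 -= 0·r0 → [0,4,-2]
  r2 -= 2·r1 → [0,0,-2]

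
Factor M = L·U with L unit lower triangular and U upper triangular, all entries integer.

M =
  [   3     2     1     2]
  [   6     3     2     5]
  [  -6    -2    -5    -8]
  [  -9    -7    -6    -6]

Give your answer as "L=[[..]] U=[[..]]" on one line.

  R1 -= 2·R0 → [0,-1,0,1]
  R2 -= -2·R0 → [0,2,-3,-4]
  R3 -= -3·R0 → [0,-1,-3,0]
  R2 -= -2·R1 → [0,0,-3,-2]
  R3 -= 1·R1 → [0,0,-3,-1]
  R3 -= 1·R2 → [0,0,0,1]

L=[[1,0,0,0],[2,1,0,0],[-2,-2,1,0],[-3,1,1,1]] U=[[3,2,1,2],[0,-1,0,1],[0,0,-3,-2],[0,0,0,1]]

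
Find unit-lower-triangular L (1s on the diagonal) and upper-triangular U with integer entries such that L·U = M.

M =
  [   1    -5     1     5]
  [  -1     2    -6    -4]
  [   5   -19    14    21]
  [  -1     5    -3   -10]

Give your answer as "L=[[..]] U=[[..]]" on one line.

  r1 -= -1·r0 → [0,-3,-5,1]
  r2 -= 5·r0 → [0,6,9,-4]
  r3 -= -1·r0 → [0,0,-2,-5]
  r2 -= -2·r1 → [0,0,-1,-2]
  r3 -= 0·r1 → [0,0,-2,-5]
  r3 -= 2·r2 → [0,0,0,-1]

L=[[1,0,0,0],[-1,1,0,0],[5,-2,1,0],[-1,0,2,1]] U=[[1,-5,1,5],[0,-3,-5,1],[0,0,-1,-2],[0,0,0,-1]]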